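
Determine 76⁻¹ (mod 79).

79 = 1·76 + 3
76 = 25·3 + 1
3 = 3·1 + 0
Back-substituting gives 76·26 ≡ 1 (mod 79).

26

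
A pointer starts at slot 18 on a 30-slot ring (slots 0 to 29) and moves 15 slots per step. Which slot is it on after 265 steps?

265·15 = 3975.
3975 mod 30 = 15 (since 132·30 = 3960).
(18 + 15) mod 30 = 3.

3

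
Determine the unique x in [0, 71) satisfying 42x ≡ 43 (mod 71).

23

42⁻¹ ≡ 22 (mod 71) because 42·22 = 924 = 13·71 + 1.
So x ≡ 22·43 = 946 ≡ 23 (mod 71).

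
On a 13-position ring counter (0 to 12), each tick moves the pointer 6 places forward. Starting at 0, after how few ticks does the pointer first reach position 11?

4

6⁻¹ ≡ 11 (mod 13) because 6·11 = 66 = 5·13 + 1.
So x ≡ 11·11 = 121 ≡ 4 (mod 13).
Check: 6·4 = 24 = 1·13 + 11.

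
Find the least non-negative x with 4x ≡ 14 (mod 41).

24

4⁻¹ ≡ 31 (mod 41) because 4·31 = 124 = 3·41 + 1.
So x ≡ 31·14 = 434 ≡ 24 (mod 41).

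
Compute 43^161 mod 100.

By repeated squaring mod 100: 43^1≡43, 43^2≡49, 43^4≡1, 43^8≡1, 43^16≡1, 43^32≡1, 43^64≡1, 43^128≡1.
Since 161 = 1 + 32 + 128 in binary, 43^161 ≡ 43·1·1 ≡ 43 (mod 100).

43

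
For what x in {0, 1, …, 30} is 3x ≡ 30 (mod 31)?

10

The inverse of 3 mod 31 is 21 (since 3·21 = 63 ≡ 1).
Multiplying both sides by 21: x ≡ 21·30 = 630 ≡ 10 (mod 31).
Check: 3·10 = 30 = 0·31 + 30.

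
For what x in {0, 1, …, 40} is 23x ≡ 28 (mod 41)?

The inverse of 23 mod 41 is 25 (since 23·25 = 575 ≡ 1).
Multiplying both sides by 25: x ≡ 25·28 = 700 ≡ 3 (mod 41).

3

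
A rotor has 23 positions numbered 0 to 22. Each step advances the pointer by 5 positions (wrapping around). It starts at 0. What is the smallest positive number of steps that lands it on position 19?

13

The inverse of 5 mod 23 is 14 (since 5·14 = 70 ≡ 1).
So x ≡ 14·19 = 266 ≡ 13 (mod 23).
Check: 5·13 = 65 = 2·23 + 19.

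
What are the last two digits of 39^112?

Successive squares of 39 mod 100: 39^1≡39, 39^2≡21, 39^4≡41, 39^8≡81, 39^16≡61, 39^32≡21, 39^64≡41.
112 = 16 + 32 + 64, so 39^112 ≡ 61·21·41 ≡ 21 (mod 100).

21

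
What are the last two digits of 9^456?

41

Square-and-reduce mod 100: 9^1≡9, 9^2≡81, 9^4≡61, 9^8≡21, 9^16≡41, 9^32≡81, 9^64≡61, 9^128≡21, 9^256≡41.
Since 456 = 8 + 64 + 128 + 256 in binary, 9^456 ≡ 21·61·21·41 ≡ 41 (mod 100).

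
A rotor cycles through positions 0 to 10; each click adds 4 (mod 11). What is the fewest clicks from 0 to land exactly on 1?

11 = 2·4 + 3
4 = 1·3 + 1
3 = 3·1 + 0
Back-substituting gives 4·3 ≡ 1 (mod 11).

3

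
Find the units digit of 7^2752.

1

The units digit of 7^n cycles with period 4: 7, 9, 3, 1, …
2752 leaves remainder 0 on division by 4, so 7^2752 ends in 1.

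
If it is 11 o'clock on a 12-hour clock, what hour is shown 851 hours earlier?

12

851 − 70·12 = 11, so 851 ≡ 11 (mod 12).
11 − 11 → 12 on a 12-hour dial.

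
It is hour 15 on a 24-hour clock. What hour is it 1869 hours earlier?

1869 mod 24 = 21 (since 77·24 = 1848).
(15 − 21) mod 24 = 18.

18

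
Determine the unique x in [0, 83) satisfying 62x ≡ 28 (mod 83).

54

The inverse of 62 mod 83 is 79 (since 62·79 = 4898 ≡ 1).
Multiplying both sides by 79: x ≡ 79·28 = 2212 ≡ 54 (mod 83).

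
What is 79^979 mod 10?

9

Last digits of 9^n: 9, 1 (period 2).
979 leaves remainder 1 on division by 2, so 79^979 ends in 9.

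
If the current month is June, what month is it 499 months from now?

January

499 mod 12 = 7 (since 41·12 = 492).
June + 7 months → January.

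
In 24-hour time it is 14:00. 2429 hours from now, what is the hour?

Dividing 2429 by 24 gives quotient 101 and remainder 5.
(14 + 5) mod 24 = 19.

19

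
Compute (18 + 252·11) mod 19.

16

252·11 = 2772.
2772 − 145·19 = 17, so 2772 ≡ 17 (mod 19).
(18 + 17) mod 19 = 16.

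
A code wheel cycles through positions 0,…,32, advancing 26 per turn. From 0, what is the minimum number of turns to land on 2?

28

26⁻¹ ≡ 14 (mod 33) because 26·14 = 364 = 11·33 + 1.
Multiplying both sides by 14: x ≡ 14·2 = 28 ≡ 28 (mod 33).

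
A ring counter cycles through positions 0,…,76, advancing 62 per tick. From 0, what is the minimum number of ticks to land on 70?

21

62⁻¹ ≡ 41 (mod 77) because 62·41 = 2542 = 33·77 + 1.
Multiplying both sides by 41: x ≡ 41·70 = 2870 ≡ 21 (mod 77).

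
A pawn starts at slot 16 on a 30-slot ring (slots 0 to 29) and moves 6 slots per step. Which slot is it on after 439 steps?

10

439·6 = 2634.
2634 = 87·30 + 24, so 2634 mod 30 = 24.
(16 + 24) mod 30 = 10.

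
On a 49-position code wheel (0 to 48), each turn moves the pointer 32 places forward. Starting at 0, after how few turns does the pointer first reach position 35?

21

32⁻¹ ≡ 23 (mod 49) because 32·23 = 736 = 15·49 + 1.
Multiplying both sides by 23: x ≡ 23·35 = 805 ≡ 21 (mod 49).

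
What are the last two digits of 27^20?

01

By repeated squaring mod 100: 27^1≡27, 27^2≡29, 27^4≡41, 27^8≡81, 27^16≡61.
Since 20 = 4 + 16 in binary, 27^20 ≡ 41·61 ≡ 1 (mod 100).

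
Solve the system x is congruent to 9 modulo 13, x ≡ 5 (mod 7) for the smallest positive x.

x ≡ 5 (mod 7) gives x ∈ {5, 12, 19, 26, 33, 40, 47, 54, …}.
The first of these with x mod 13 = 9 is 61.

61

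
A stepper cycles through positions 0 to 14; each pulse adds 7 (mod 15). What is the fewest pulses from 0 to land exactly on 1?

13

15 = 2·7 + 1
7 = 7·1 + 0
Back-substituting gives 7·13 ≡ 1 (mod 15).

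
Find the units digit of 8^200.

Last digits of 8^n: 8, 4, 2, 6 (period 4).
200 leaves remainder 0 on division by 4, so 8^200 ends in 6.

6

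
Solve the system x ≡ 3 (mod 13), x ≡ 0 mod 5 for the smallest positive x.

55

Since 5·8 ≡ 1 (mod 13), take x = 0 + 5·((3−0)·8 mod 13) = 0 + 5·11 = 55.
Check: 55 mod 13 = 3, 55 mod 5 = 0.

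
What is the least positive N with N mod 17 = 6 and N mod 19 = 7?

159

x ≡ 6 (mod 17) gives x ∈ {6, 23, 40, 57, 74, 91, 108, 125, …}.
The first of these with x mod 19 = 7 is 159.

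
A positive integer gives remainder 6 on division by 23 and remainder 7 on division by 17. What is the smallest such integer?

x ≡ 7 (mod 17) gives x ∈ {7, 24, 41, 58, 75}.
The first of these with x mod 23 = 6 is 75.

75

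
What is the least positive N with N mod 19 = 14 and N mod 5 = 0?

90

x ≡ 0 (mod 5) gives x ∈ {0, 5, 10, 15, 20, 25, 30, 35, …}.
The first of these with x mod 19 = 14 is 90.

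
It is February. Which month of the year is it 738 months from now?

738 = 61·12 + 6, so 738 mod 12 = 6.
February + 6 months → August.

August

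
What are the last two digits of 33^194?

Square-and-reduce mod 100: 33^1≡33, 33^2≡89, 33^4≡21, 33^8≡41, 33^16≡81, 33^32≡61, 33^64≡21, 33^128≡41.
Since 194 = 2 + 64 + 128 in binary, 33^194 ≡ 89·21·41 ≡ 29 (mod 100).

29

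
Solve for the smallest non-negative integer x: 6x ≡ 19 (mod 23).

The inverse of 6 mod 23 is 4 (since 6·4 = 24 ≡ 1).
Multiplying both sides by 4: x ≡ 4·19 = 76 ≡ 7 (mod 23).

7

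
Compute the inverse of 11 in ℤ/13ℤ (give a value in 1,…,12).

6

13 = 1·11 + 2
11 = 5·2 + 1
2 = 2·1 + 0
Back-substituting gives 11·6 ≡ 1 (mod 13).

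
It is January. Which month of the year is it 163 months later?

August

Dividing 163 by 12 gives quotient 13 and remainder 7.
January + 7 months → August.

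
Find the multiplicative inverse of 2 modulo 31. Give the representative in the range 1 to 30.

2·16 = 32 = 1·31 + 1, so 2⁻¹ ≡ 16 (mod 31).

16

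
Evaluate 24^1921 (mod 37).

Square-and-reduce mod 37: 24^1≡24, 24^2≡21, 24^4≡34, 24^8≡9, 24^16≡7, 24^32≡12, 24^64≡33, 24^128≡16, 24^256≡34, 24^512≡9, 24^1024≡7.
1921 = 1 + 128 + 256 + 512 + 1024, so 24^1921 ≡ 24·16·34·9·7 ≡ 18 (mod 37).

18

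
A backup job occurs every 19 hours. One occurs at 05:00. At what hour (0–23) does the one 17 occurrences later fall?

16

17·19 = 323.
Dividing 323 by 24 gives quotient 13 and remainder 11.
(5 + 11) mod 24 = 16.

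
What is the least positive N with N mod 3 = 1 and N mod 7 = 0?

x ≡ 1 (mod 3) gives x ∈ {1, 4, 7}.
The first of these with x mod 7 = 0 is 7.

7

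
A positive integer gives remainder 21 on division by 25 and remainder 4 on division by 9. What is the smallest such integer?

121

x ≡ 4 (mod 9) gives x ∈ {4, 13, 22, 31, 40, 49, 58, 67, …}.
The first of these with x mod 25 = 21 is 121.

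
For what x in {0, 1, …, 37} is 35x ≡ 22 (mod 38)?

18

35⁻¹ ≡ 25 (mod 38) because 35·25 = 875 = 23·38 + 1.
Multiplying both sides by 25: x ≡ 25·22 = 550 ≡ 18 (mod 38).
Check: 35·18 = 630 = 16·38 + 22.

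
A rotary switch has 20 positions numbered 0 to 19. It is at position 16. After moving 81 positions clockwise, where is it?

17

Dividing 81 by 20 gives quotient 4 and remainder 1.
(16 + 1) mod 20 = 17.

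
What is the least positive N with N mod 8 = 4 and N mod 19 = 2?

x ≡ 4 (mod 8) gives x ∈ {4, 12, 20, 28, 36, 44, 52, 60, …}.
The first of these with x mod 19 = 2 is 116.

116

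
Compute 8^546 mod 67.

15

Square-and-reduce mod 67: 8^1≡8, 8^2≡64, 8^4≡9, 8^8≡14, 8^16≡62, 8^32≡25, 8^64≡22, 8^128≡15, 8^256≡24, 8^512≡40.
Since 546 = 2 + 32 + 512 in binary, 8^546 ≡ 64·25·40 ≡ 15 (mod 67).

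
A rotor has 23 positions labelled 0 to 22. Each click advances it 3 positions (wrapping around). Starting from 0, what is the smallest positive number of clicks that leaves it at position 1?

3·8 = 24 = 1·23 + 1, so 3⁻¹ ≡ 8 (mod 23).

8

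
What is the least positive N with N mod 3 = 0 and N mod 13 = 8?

21

x ≡ 0 (mod 3) gives x ∈ {0, 3, 6, 9, 12, 15, 18, 21}.
The first of these with x mod 13 = 8 is 21.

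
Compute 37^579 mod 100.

Successive squares of 37 mod 100: 37^1≡37, 37^2≡69, 37^4≡61, 37^8≡21, 37^16≡41, 37^32≡81, 37^64≡61, 37^128≡21, 37^256≡41, 37^512≡81.
Since 579 = 1 + 2 + 64 + 512 in binary, 37^579 ≡ 37·69·61·81 ≡ 73 (mod 100).

73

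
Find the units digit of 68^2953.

Powers of 8 mod 10 repeat with period 4: 8, 4, 2, 6.
2953 mod 4 = 1, so the last digit matches 8^1 = 8.

8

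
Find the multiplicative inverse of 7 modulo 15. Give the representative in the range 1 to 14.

15 = 2·7 + 1
7 = 7·1 + 0
Back-substituting gives 7·13 ≡ 1 (mod 15).

13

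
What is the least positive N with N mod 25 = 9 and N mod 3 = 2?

59

Since 3·17 ≡ 1 (mod 25), take x = 2 + 3·((9−2)·17 mod 25) = 2 + 3·19 = 59.
Check: 59 mod 25 = 9, 59 mod 3 = 2.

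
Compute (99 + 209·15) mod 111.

15

209·15 = 3135.
3135 mod 111 = 27 (since 28·111 = 3108).
(99 + 27) mod 111 = 15.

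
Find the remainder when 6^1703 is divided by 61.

26

By repeated squaring mod 61: 6^1≡6, 6^2≡36, 6^4≡15, 6^8≡42, 6^16≡56, 6^32≡25, 6^64≡15, 6^128≡42, 6^256≡56, 6^512≡25, 6^1024≡15.
1703 = 1 + 2 + 4 + 32 + 128 + 512 + 1024, so 6^1703 ≡ 6·36·15·25·42·25·15 ≡ 26 (mod 61).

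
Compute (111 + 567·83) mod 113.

51

567·83 = 47061.
47061 − 416·113 = 53, so 47061 ≡ 53 (mod 113).
(111 + 53) mod 113 = 51.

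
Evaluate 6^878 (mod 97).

36

Square-and-reduce mod 97: 6^1≡6, 6^2≡36, 6^4≡35, 6^8≡61, 6^16≡35, 6^32≡61, 6^64≡35, 6^128≡61, 6^256≡35, 6^512≡61.
Since 878 = 2 + 4 + 8 + 32 + 64 + 256 + 512 in binary, 6^878 ≡ 36·35·61·61·35·35·61 ≡ 36 (mod 97).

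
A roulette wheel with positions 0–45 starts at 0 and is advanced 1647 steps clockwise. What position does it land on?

Dividing 1647 by 46 gives quotient 35 and remainder 37.
(0 + 37) mod 46 = 37.

37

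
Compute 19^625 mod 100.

Square-and-reduce mod 100: 19^1≡19, 19^2≡61, 19^4≡21, 19^8≡41, 19^16≡81, 19^32≡61, 19^64≡21, 19^128≡41, 19^256≡81, 19^512≡61.
625 = 1 + 16 + 32 + 64 + 512, so 19^625 ≡ 19·81·61·21·61 ≡ 99 (mod 100).

99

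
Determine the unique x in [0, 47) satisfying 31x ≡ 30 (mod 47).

The inverse of 31 mod 47 is 44 (since 31·44 = 1364 ≡ 1).
So x ≡ 44·30 = 1320 ≡ 4 (mod 47).
Check: 31·4 = 124 = 2·47 + 30.

4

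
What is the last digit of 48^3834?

Powers of 8 mod 10 repeat with period 4: 8, 4, 2, 6.
3834 leaves remainder 2 on division by 4, so 48^3834 ends in 4.

4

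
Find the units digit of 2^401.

Powers of 2 mod 10 repeat with period 4: 2, 4, 8, 6.
401 leaves remainder 1 on division by 4, so 2^401 ends in 2.

2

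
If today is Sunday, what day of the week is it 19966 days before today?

Friday

19966 − 2852·7 = 2, so 19966 ≡ 2 (mod 7).
Sunday − 2 days → Friday.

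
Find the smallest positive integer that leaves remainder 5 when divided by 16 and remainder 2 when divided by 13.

x ≡ 2 (mod 13) gives x ∈ {2, 15, 28, 41, 54, 67, 80, 93, …}.
The first of these with x mod 16 = 5 is 197.

197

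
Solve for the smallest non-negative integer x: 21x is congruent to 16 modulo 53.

26

The inverse of 21 mod 53 is 48 (since 21·48 = 1008 ≡ 1).
So x ≡ 48·16 = 768 ≡ 26 (mod 53).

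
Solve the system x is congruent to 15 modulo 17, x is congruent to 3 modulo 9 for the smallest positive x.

66

x ≡ 3 (mod 9) gives x ∈ {3, 12, 21, 30, 39, 48, 57, 66}.
The first of these with x mod 17 = 15 is 66.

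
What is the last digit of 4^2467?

4

The units digit of 4^n cycles with period 2: 4, 6, …
2467 leaves remainder 1 on division by 2, so 4^2467 ends in 4.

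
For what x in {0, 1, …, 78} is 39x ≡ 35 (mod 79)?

9

39⁻¹ ≡ 77 (mod 79) because 39·77 = 3003 = 38·79 + 1.
So x ≡ 77·35 = 2695 ≡ 9 (mod 79).
Check: 39·9 = 351 = 4·79 + 35.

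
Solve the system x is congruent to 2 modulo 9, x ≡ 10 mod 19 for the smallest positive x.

29

x ≡ 2 (mod 9) gives x ∈ {2, 11, 20, 29}.
The first of these with x mod 19 = 10 is 29.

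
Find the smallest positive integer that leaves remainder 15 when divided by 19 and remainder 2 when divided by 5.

72

x ≡ 2 (mod 5) gives x ∈ {2, 7, 12, 17, 22, 27, 32, 37, …}.
The first of these with x mod 19 = 15 is 72.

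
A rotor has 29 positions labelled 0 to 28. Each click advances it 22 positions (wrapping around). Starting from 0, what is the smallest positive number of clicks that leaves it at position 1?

4

22·4 = 88 = 3·29 + 1, so 22⁻¹ ≡ 4 (mod 29).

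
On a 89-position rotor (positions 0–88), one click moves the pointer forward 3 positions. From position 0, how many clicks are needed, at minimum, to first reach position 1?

89 = 29·3 + 2
3 = 1·2 + 1
2 = 2·1 + 0
Back-substituting gives 3·30 ≡ 1 (mod 89).

30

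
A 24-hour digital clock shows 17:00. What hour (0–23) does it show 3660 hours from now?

3660 − 152·24 = 12, so 3660 ≡ 12 (mod 24).
(17 + 12) mod 24 = 5.

5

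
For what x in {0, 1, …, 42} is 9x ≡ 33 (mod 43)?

The inverse of 9 mod 43 is 24 (since 9·24 = 216 ≡ 1).
So x ≡ 24·33 = 792 ≡ 18 (mod 43).
Check: 9·18 = 162 = 3·43 + 33.

18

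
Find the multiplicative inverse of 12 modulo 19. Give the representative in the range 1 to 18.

8

12·8 = 96 = 5·19 + 1, so 12⁻¹ ≡ 8 (mod 19).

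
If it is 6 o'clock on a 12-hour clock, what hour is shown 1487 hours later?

5

1487 = 123·12 + 11, so 1487 mod 12 = 11.
6 + 11 → 5 on a 12-hour dial.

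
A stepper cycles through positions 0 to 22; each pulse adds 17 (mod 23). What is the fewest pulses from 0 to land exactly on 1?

23 = 1·17 + 6
17 = 2·6 + 5
6 = 1·5 + 1
5 = 5·1 + 0
Back-substituting gives 17·19 ≡ 1 (mod 23).

19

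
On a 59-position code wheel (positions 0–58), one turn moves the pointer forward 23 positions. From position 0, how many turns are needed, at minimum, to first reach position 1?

59 = 2·23 + 13
23 = 1·13 + 10
13 = 1·10 + 3
10 = 3·3 + 1
3 = 3·1 + 0
Back-substituting gives 23·18 ≡ 1 (mod 59).

18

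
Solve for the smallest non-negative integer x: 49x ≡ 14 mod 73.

The inverse of 49 mod 73 is 3 (since 49·3 = 147 ≡ 1).
So x ≡ 3·14 = 42 ≡ 42 (mod 73).
Check: 49·42 = 2058 = 28·73 + 14.

42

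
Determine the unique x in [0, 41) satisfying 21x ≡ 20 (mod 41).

40

The inverse of 21 mod 41 is 2 (since 21·2 = 42 ≡ 1).
So x ≡ 2·20 = 40 ≡ 40 (mod 41).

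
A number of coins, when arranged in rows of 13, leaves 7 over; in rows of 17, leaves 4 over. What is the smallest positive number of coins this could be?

72

x ≡ 7 (mod 13) gives x ∈ {7, 20, 33, 46, 59, 72}.
The first of these with x mod 17 = 4 is 72.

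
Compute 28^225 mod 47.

24

By repeated squaring mod 47: 28^1≡28, 28^2≡32, 28^4≡37, 28^8≡6, 28^16≡36, 28^32≡27, 28^64≡24, 28^128≡12.
225 = 1 + 32 + 64 + 128, so 28^225 ≡ 28·27·24·12 ≡ 24 (mod 47).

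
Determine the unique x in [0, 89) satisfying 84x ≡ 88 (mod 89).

84⁻¹ ≡ 71 (mod 89) because 84·71 = 5964 = 67·89 + 1.
So x ≡ 71·88 = 6248 ≡ 18 (mod 89).

18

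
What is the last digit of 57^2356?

The units digit of 57^n cycles with period 4: 7, 9, 3, 1, …
2356 leaves remainder 0 on division by 4, so 57^2356 ends in 1.

1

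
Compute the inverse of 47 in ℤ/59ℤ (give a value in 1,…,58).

59 = 1·47 + 12
47 = 3·12 + 11
12 = 1·11 + 1
11 = 11·1 + 0
Back-substituting gives 47·54 ≡ 1 (mod 59).

54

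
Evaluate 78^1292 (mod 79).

By repeated squaring mod 79: 78^1≡78, 78^2≡1, 78^4≡1, 78^8≡1, 78^16≡1, 78^32≡1, 78^64≡1, 78^128≡1, 78^256≡1, 78^512≡1, 78^1024≡1.
Since 1292 = 4 + 8 + 256 + 1024 in binary, 78^1292 ≡ 1·1·1·1 ≡ 1 (mod 79).

1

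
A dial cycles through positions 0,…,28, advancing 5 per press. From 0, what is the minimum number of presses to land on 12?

14

5⁻¹ ≡ 6 (mod 29) because 5·6 = 30 = 1·29 + 1.
Multiplying both sides by 6: x ≡ 6·12 = 72 ≡ 14 (mod 29).
Check: 5·14 = 70 = 2·29 + 12.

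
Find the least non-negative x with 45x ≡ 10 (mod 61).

7

The inverse of 45 mod 61 is 19 (since 45·19 = 855 ≡ 1).
Multiplying both sides by 19: x ≡ 19·10 = 190 ≡ 7 (mod 61).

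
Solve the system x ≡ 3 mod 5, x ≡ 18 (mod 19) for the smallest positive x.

18

x ≡ 3 (mod 5) gives x ∈ {3, 8, 13, 18}.
The first of these with x mod 19 = 18 is 18.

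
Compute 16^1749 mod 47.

Square-and-reduce mod 47: 16^1≡16, 16^2≡21, 16^4≡18, 16^8≡42, 16^16≡25, 16^32≡14, 16^64≡8, 16^128≡17, 16^256≡7, 16^512≡2, 16^1024≡4.
1749 = 1 + 4 + 16 + 64 + 128 + 512 + 1024, so 16^1749 ≡ 16·18·25·8·17·2·4 ≡ 16 (mod 47).

16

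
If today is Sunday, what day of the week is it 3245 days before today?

Wednesday

3245 − 463·7 = 4, so 3245 ≡ 4 (mod 7).
Sunday − 4 days → Wednesday.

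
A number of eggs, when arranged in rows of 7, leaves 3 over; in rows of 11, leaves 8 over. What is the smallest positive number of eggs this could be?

52

x ≡ 3 (mod 7) gives x ∈ {3, 10, 17, 24, 31, 38, 45, 52}.
The first of these with x mod 11 = 8 is 52.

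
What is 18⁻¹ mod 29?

21

29 = 1·18 + 11
18 = 1·11 + 7
11 = 1·7 + 4
7 = 1·4 + 3
4 = 1·3 + 1
3 = 3·1 + 0
Back-substituting gives 18·21 ≡ 1 (mod 29).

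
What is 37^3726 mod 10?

9

Last digits of 7^n: 7, 9, 3, 1 (period 4).
3726 mod 4 = 2, so the last digit matches 7^2 = 9.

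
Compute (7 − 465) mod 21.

4

465 = 22·21 + 3, so 465 mod 21 = 3.
(7 − 3) mod 21 = 4.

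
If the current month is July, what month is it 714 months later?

714 mod 12 = 6 (since 59·12 = 708).
July + 6 months → January.

January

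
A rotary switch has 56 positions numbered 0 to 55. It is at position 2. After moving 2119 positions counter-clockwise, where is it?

11

2119 = 37·56 + 47, so 2119 mod 56 = 47.
(2 − 47) mod 56 = 11.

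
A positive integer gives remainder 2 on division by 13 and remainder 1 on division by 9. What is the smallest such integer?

28

x ≡ 1 (mod 9) gives x ∈ {1, 10, 19, 28}.
The first of these with x mod 13 = 2 is 28.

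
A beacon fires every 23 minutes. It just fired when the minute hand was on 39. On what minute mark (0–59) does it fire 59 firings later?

59·23 = 1357.
1357 = 22·60 + 37, so 1357 mod 60 = 37.
(39 + 37) mod 60 = 16.

16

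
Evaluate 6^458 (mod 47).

Square-and-reduce mod 47: 6^1≡6, 6^2≡36, 6^4≡27, 6^8≡24, 6^16≡12, 6^32≡3, 6^64≡9, 6^128≡34, 6^256≡28.
Since 458 = 2 + 8 + 64 + 128 + 256 in binary, 6^458 ≡ 36·24·9·34·28 ≡ 17 (mod 47).

17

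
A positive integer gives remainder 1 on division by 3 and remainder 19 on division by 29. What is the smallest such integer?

19

x ≡ 1 (mod 3) gives x ∈ {1, 4, 7, 10, 13, 16, 19}.
The first of these with x mod 29 = 19 is 19.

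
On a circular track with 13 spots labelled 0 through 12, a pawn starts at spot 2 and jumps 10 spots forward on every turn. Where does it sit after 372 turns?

4

372·10 = 3720.
Dividing 3720 by 13 gives quotient 286 and remainder 2.
(2 + 2) mod 13 = 4.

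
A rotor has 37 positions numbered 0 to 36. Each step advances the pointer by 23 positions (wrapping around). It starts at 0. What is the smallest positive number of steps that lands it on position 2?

21

The inverse of 23 mod 37 is 29 (since 23·29 = 667 ≡ 1).
So x ≡ 29·2 = 58 ≡ 21 (mod 37).
Check: 23·21 = 483 = 13·37 + 2.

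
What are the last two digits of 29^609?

69

Successive squares of 29 mod 100: 29^1≡29, 29^2≡41, 29^4≡81, 29^8≡61, 29^16≡21, 29^32≡41, 29^64≡81, 29^128≡61, 29^256≡21, 29^512≡41.
Since 609 = 1 + 32 + 64 + 512 in binary, 29^609 ≡ 29·41·81·41 ≡ 69 (mod 100).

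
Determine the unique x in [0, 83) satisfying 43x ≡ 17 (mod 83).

39

The inverse of 43 mod 83 is 56 (since 43·56 = 2408 ≡ 1).
So x ≡ 56·17 = 952 ≡ 39 (mod 83).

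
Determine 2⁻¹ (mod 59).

59 = 29·2 + 1
2 = 2·1 + 0
Back-substituting gives 2·30 ≡ 1 (mod 59).

30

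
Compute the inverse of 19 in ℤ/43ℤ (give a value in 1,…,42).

34

43 = 2·19 + 5
19 = 3·5 + 4
5 = 1·4 + 1
4 = 4·1 + 0
Back-substituting gives 19·34 ≡ 1 (mod 43).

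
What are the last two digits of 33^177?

Successive squares of 33 mod 100: 33^1≡33, 33^2≡89, 33^4≡21, 33^8≡41, 33^16≡81, 33^32≡61, 33^64≡21, 33^128≡41.
Since 177 = 1 + 16 + 32 + 128 in binary, 33^177 ≡ 33·81·61·41 ≡ 73 (mod 100).

73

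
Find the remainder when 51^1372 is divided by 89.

By repeated squaring mod 89: 51^1≡51, 51^2≡20, 51^4≡44, 51^8≡67, 51^16≡39, 51^32≡8, 51^64≡64, 51^128≡2, 51^256≡4, 51^512≡16, 51^1024≡78.
1372 = 4 + 8 + 16 + 64 + 256 + 1024, so 51^1372 ≡ 44·67·39·64·4·78 ≡ 22 (mod 89).

22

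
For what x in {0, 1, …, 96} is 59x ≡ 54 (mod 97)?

19

The inverse of 59 mod 97 is 74 (since 59·74 = 4366 ≡ 1).
So x ≡ 74·54 = 3996 ≡ 19 (mod 97).
Check: 59·19 = 1121 = 11·97 + 54.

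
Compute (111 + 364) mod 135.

Dividing 364 by 135 gives quotient 2 and remainder 94.
(111 + 94) mod 135 = 70.

70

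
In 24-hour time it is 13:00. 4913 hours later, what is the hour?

Dividing 4913 by 24 gives quotient 204 and remainder 17.
(13 + 17) mod 24 = 6.

6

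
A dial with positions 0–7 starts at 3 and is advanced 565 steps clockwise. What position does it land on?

565 = 70·8 + 5, so 565 mod 8 = 5.
(3 + 5) mod 8 = 0.

0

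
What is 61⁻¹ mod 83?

49

61·49 = 2989 = 36·83 + 1, so 61⁻¹ ≡ 49 (mod 83).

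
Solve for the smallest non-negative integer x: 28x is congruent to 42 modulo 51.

27

28⁻¹ ≡ 31 (mod 51) because 28·31 = 868 = 17·51 + 1.
Multiplying both sides by 31: x ≡ 31·42 = 1302 ≡ 27 (mod 51).
Check: 28·27 = 756 = 14·51 + 42.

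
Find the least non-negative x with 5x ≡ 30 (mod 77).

The inverse of 5 mod 77 is 31 (since 5·31 = 155 ≡ 1).
Multiplying both sides by 31: x ≡ 31·30 = 930 ≡ 6 (mod 77).

6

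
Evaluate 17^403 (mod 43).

Successive squares of 17 mod 43: 17^1≡17, 17^2≡31, 17^4≡15, 17^8≡10, 17^16≡14, 17^32≡24, 17^64≡17, 17^128≡31, 17^256≡15.
403 = 1 + 2 + 16 + 128 + 256, so 17^403 ≡ 17·31·14·31·15 ≡ 15 (mod 43).

15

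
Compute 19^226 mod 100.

By repeated squaring mod 100: 19^1≡19, 19^2≡61, 19^4≡21, 19^8≡41, 19^16≡81, 19^32≡61, 19^64≡21, 19^128≡41.
Since 226 = 2 + 32 + 64 + 128 in binary, 19^226 ≡ 61·61·21·41 ≡ 81 (mod 100).

81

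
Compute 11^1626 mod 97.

33

Successive squares of 11 mod 97: 11^1≡11, 11^2≡24, 11^4≡91, 11^8≡36, 11^16≡35, 11^32≡61, 11^64≡35, 11^128≡61, 11^256≡35, 11^512≡61, 11^1024≡35.
Since 1626 = 2 + 8 + 16 + 64 + 512 + 1024 in binary, 11^1626 ≡ 24·36·35·35·61·35 ≡ 33 (mod 97).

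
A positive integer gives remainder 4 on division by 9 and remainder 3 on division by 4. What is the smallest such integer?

x ≡ 3 (mod 4) gives x ∈ {3, 7, 11, 15, 19, 23, 27, 31}.
The first of these with x mod 9 = 4 is 31.

31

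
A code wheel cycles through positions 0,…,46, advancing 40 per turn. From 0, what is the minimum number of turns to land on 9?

The inverse of 40 mod 47 is 20 (since 40·20 = 800 ≡ 1).
So x ≡ 20·9 = 180 ≡ 39 (mod 47).

39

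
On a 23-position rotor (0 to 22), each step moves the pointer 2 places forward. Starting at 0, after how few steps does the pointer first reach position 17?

20

2⁻¹ ≡ 12 (mod 23) because 2·12 = 24 = 1·23 + 1.
Multiplying both sides by 12: x ≡ 12·17 = 204 ≡ 20 (mod 23).
Check: 2·20 = 40 = 1·23 + 17.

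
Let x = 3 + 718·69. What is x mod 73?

51

718·69 = 49542.
49542 = 678·73 + 48, so 49542 mod 73 = 48.
(3 + 48) mod 73 = 51.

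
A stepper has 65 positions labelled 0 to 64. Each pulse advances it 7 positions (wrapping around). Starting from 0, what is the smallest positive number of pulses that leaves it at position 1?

28

7·28 = 196 = 3·65 + 1, so 7⁻¹ ≡ 28 (mod 65).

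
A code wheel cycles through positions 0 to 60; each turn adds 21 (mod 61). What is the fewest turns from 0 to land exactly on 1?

21·32 = 672 = 11·61 + 1, so 21⁻¹ ≡ 32 (mod 61).

32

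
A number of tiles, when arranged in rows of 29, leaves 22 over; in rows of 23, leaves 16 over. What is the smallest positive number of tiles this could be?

660

x ≡ 16 (mod 23) gives x ∈ {16, 39, 62, 85, 108, 131, 154, 177, …}.
The first of these with x mod 29 = 22 is 660.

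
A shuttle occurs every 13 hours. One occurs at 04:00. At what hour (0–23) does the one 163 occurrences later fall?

163·13 = 2119.
Dividing 2119 by 24 gives quotient 88 and remainder 7.
(4 + 7) mod 24 = 11.

11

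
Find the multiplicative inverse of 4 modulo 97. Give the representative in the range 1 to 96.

4·73 = 292 = 3·97 + 1, so 4⁻¹ ≡ 73 (mod 97).

73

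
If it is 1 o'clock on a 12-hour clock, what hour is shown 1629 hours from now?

Dividing 1629 by 12 gives quotient 135 and remainder 9.
1 + 9 → 10 on a 12-hour dial.

10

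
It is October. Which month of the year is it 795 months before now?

July

795 − 66·12 = 3, so 795 ≡ 3 (mod 12).
October − 3 months → July.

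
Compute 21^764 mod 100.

Successive squares of 21 mod 100: 21^1≡21, 21^2≡41, 21^4≡81, 21^8≡61, 21^16≡21, 21^32≡41, 21^64≡81, 21^128≡61, 21^256≡21, 21^512≡41.
Since 764 = 4 + 8 + 16 + 32 + 64 + 128 + 512 in binary, 21^764 ≡ 81·61·21·41·81·61·41 ≡ 81 (mod 100).

81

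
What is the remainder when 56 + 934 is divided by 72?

Dividing 934 by 72 gives quotient 12 and remainder 70.
(56 + 70) mod 72 = 54.

54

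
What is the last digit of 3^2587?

7

Last digits of 3^n: 3, 9, 7, 1 (period 4).
2587 leaves remainder 3 on division by 4, so 3^2587 ends in 7.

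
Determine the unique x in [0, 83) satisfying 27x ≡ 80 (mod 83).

The inverse of 27 mod 83 is 40 (since 27·40 = 1080 ≡ 1).
Multiplying both sides by 40: x ≡ 40·80 = 3200 ≡ 46 (mod 83).

46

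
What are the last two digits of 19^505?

Square-and-reduce mod 100: 19^1≡19, 19^2≡61, 19^4≡21, 19^8≡41, 19^16≡81, 19^32≡61, 19^64≡21, 19^128≡41, 19^256≡81.
505 = 1 + 8 + 16 + 32 + 64 + 128 + 256, so 19^505 ≡ 19·41·81·61·21·41·81 ≡ 99 (mod 100).

99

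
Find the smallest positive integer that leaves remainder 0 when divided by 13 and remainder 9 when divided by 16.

169

x ≡ 0 (mod 13) gives x ∈ {0, 13, 26, 39, 52, 65, 78, 91, …}.
The first of these with x mod 16 = 9 is 169.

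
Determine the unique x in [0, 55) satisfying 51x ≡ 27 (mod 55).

The inverse of 51 mod 55 is 41 (since 51·41 = 2091 ≡ 1).
Multiplying both sides by 41: x ≡ 41·27 = 1107 ≡ 7 (mod 55).
Check: 51·7 = 357 = 6·55 + 27.

7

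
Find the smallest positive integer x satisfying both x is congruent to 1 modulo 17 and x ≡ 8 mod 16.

120

Since 16·16 ≡ 1 (mod 17), take x = 8 + 16·((1−8)·16 mod 17) = 8 + 16·7 = 120.
Check: 120 mod 17 = 1, 120 mod 16 = 8.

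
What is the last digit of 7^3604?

1

The units digit of 7^n cycles with period 4: 7, 9, 3, 1, …
3604 mod 4 = 0, so the last digit matches 7^4 = 1.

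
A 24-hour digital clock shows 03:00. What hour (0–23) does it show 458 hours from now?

5

458 = 19·24 + 2, so 458 mod 24 = 2.
(3 + 2) mod 24 = 5.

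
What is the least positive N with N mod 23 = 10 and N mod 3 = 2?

Since 3·8 ≡ 1 (mod 23), take x = 2 + 3·((10−2)·8 mod 23) = 2 + 3·18 = 56.
Check: 56 mod 23 = 10, 56 mod 3 = 2.

56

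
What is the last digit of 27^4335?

3

Powers of 7 mod 10 repeat with period 4: 7, 9, 3, 1.
4335 leaves remainder 3 on division by 4, so 27^4335 ends in 3.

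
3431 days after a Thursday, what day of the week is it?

3431 = 490·7 + 1, so 3431 mod 7 = 1.
Thursday + 1 day → Friday.

Friday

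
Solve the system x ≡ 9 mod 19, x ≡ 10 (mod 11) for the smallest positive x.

142

x ≡ 10 (mod 11) gives x ∈ {10, 21, 32, 43, 54, 65, 76, 87, …}.
The first of these with x mod 19 = 9 is 142.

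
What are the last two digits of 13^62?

69

Successive squares of 13 mod 100: 13^1≡13, 13^2≡69, 13^4≡61, 13^8≡21, 13^16≡41, 13^32≡81.
Since 62 = 2 + 4 + 8 + 16 + 32 in binary, 13^62 ≡ 69·61·21·41·81 ≡ 69 (mod 100).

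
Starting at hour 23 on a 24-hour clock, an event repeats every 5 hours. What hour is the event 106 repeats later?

1

106·5 = 530.
530 − 22·24 = 2, so 530 ≡ 2 (mod 24).
(23 + 2) mod 24 = 1.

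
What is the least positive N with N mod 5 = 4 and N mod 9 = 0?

9

Since 9·4 ≡ 1 (mod 5), take x = 0 + 9·((4−0)·4 mod 5) = 0 + 9·1 = 9.
Check: 9 mod 5 = 4, 9 mod 9 = 0.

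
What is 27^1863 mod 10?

Last digits of 7^n: 7, 9, 3, 1 (period 4).
1863 leaves remainder 3 on division by 4, so 27^1863 ends in 3.

3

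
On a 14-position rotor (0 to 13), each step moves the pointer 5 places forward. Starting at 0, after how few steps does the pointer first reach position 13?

The inverse of 5 mod 14 is 3 (since 5·3 = 15 ≡ 1).
So x ≡ 3·13 = 39 ≡ 11 (mod 14).

11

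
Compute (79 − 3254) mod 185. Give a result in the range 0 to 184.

155

3254 mod 185 = 109 (since 17·185 = 3145).
(79 − 109) mod 185 = 155.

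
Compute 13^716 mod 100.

Square-and-reduce mod 100: 13^1≡13, 13^2≡69, 13^4≡61, 13^8≡21, 13^16≡41, 13^32≡81, 13^64≡61, 13^128≡21, 13^256≡41, 13^512≡81.
Since 716 = 4 + 8 + 64 + 128 + 512 in binary, 13^716 ≡ 61·21·61·21·81 ≡ 41 (mod 100).

41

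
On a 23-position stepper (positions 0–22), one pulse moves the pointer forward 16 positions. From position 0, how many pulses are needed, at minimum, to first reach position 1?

23 = 1·16 + 7
16 = 2·7 + 2
7 = 3·2 + 1
2 = 2·1 + 0
Back-substituting gives 16·13 ≡ 1 (mod 23).

13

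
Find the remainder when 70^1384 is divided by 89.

Successive squares of 70 mod 89: 70^1≡70, 70^2≡5, 70^4≡25, 70^8≡2, 70^16≡4, 70^32≡16, 70^64≡78, 70^128≡32, 70^256≡45, 70^512≡67, 70^1024≡39.
1384 = 8 + 32 + 64 + 256 + 1024, so 70^1384 ≡ 2·16·78·45·39 ≡ 78 (mod 89).

78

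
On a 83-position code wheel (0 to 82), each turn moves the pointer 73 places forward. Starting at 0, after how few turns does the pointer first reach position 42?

29

73⁻¹ ≡ 58 (mod 83) because 73·58 = 4234 = 51·83 + 1.
So x ≡ 58·42 = 2436 ≡ 29 (mod 83).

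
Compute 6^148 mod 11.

By repeated squaring mod 11: 6^1≡6, 6^2≡3, 6^4≡9, 6^8≡4, 6^16≡5, 6^32≡3, 6^64≡9, 6^128≡4.
148 = 4 + 16 + 128, so 6^148 ≡ 9·5·4 ≡ 4 (mod 11).

4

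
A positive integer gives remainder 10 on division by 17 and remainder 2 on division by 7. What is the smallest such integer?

44

x ≡ 2 (mod 7) gives x ∈ {2, 9, 16, 23, 30, 37, 44}.
The first of these with x mod 17 = 10 is 44.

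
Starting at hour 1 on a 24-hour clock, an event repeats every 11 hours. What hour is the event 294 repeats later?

19

294·11 = 3234.
Dividing 3234 by 24 gives quotient 134 and remainder 18.
(1 + 18) mod 24 = 19.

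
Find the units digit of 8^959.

Last digits of 8^n: 8, 4, 2, 6 (period 4).
959 leaves remainder 3 on division by 4, so 8^959 ends in 2.

2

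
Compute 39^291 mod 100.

39

Successive squares of 39 mod 100: 39^1≡39, 39^2≡21, 39^4≡41, 39^8≡81, 39^16≡61, 39^32≡21, 39^64≡41, 39^128≡81, 39^256≡61.
Since 291 = 1 + 2 + 32 + 256 in binary, 39^291 ≡ 39·21·21·61 ≡ 39 (mod 100).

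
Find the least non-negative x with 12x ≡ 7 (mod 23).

12⁻¹ ≡ 2 (mod 23) because 12·2 = 24 = 1·23 + 1.
Multiplying both sides by 2: x ≡ 2·7 = 14 ≡ 14 (mod 23).

14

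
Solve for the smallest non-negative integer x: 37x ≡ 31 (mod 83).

30

The inverse of 37 mod 83 is 9 (since 37·9 = 333 ≡ 1).
Multiplying both sides by 9: x ≡ 9·31 = 279 ≡ 30 (mod 83).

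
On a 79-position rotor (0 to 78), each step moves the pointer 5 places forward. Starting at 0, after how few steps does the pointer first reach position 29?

5⁻¹ ≡ 16 (mod 79) because 5·16 = 80 = 1·79 + 1.
Multiplying both sides by 16: x ≡ 16·29 = 464 ≡ 69 (mod 79).
Check: 5·69 = 345 = 4·79 + 29.

69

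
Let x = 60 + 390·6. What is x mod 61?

21

390·6 = 2340.
2340 mod 61 = 22 (since 38·61 = 2318).
(60 + 22) mod 61 = 21.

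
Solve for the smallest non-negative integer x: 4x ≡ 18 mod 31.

The inverse of 4 mod 31 is 8 (since 4·8 = 32 ≡ 1).
So x ≡ 8·18 = 144 ≡ 20 (mod 31).
Check: 4·20 = 80 = 2·31 + 18.

20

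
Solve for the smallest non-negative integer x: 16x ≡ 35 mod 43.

The inverse of 16 mod 43 is 35 (since 16·35 = 560 ≡ 1).
So x ≡ 35·35 = 1225 ≡ 21 (mod 43).
Check: 16·21 = 336 = 7·43 + 35.

21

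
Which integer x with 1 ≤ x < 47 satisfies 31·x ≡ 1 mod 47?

31·44 = 1364 = 29·47 + 1, so 31⁻¹ ≡ 44 (mod 47).

44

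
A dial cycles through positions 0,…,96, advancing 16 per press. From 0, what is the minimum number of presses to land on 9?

43

The inverse of 16 mod 97 is 91 (since 16·91 = 1456 ≡ 1).
Multiplying both sides by 91: x ≡ 91·9 = 819 ≡ 43 (mod 97).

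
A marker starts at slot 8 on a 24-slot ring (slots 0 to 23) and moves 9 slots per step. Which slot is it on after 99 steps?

99·9 = 891.
891 − 37·24 = 3, so 891 ≡ 3 (mod 24).
(8 + 3) mod 24 = 11.

11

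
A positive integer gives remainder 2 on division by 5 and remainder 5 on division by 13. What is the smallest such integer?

x ≡ 2 (mod 5) gives x ∈ {2, 7, 12, 17, 22, 27, 32, 37, …}.
The first of these with x mod 13 = 5 is 57.

57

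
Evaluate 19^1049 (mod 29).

3

By repeated squaring mod 29: 19^1≡19, 19^2≡13, 19^4≡24, 19^8≡25, 19^16≡16, 19^32≡24, 19^64≡25, 19^128≡16, 19^256≡24, 19^512≡25, 19^1024≡16.
1049 = 1 + 8 + 16 + 1024, so 19^1049 ≡ 19·25·16·16 ≡ 3 (mod 29).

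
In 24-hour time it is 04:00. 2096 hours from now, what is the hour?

Dividing 2096 by 24 gives quotient 87 and remainder 8.
(4 + 8) mod 24 = 12.

12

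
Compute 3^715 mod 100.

7

By repeated squaring mod 100: 3^1≡3, 3^2≡9, 3^4≡81, 3^8≡61, 3^16≡21, 3^32≡41, 3^64≡81, 3^128≡61, 3^256≡21, 3^512≡41.
Since 715 = 1 + 2 + 8 + 64 + 128 + 512 in binary, 3^715 ≡ 3·9·61·81·61·41 ≡ 7 (mod 100).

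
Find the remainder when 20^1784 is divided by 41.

18

By repeated squaring mod 41: 20^1≡20, 20^2≡31, 20^4≡18, 20^8≡37, 20^16≡16, 20^32≡10, 20^64≡18, 20^128≡37, 20^256≡16, 20^512≡10, 20^1024≡18.
Since 1784 = 8 + 16 + 32 + 64 + 128 + 512 + 1024 in binary, 20^1784 ≡ 37·16·10·18·37·10·18 ≡ 18 (mod 41).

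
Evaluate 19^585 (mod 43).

2

Successive squares of 19 mod 43: 19^1≡19, 19^2≡17, 19^4≡31, 19^8≡15, 19^16≡10, 19^32≡14, 19^64≡24, 19^128≡17, 19^256≡31, 19^512≡15.
Since 585 = 1 + 8 + 64 + 512 in binary, 19^585 ≡ 19·15·24·15 ≡ 2 (mod 43).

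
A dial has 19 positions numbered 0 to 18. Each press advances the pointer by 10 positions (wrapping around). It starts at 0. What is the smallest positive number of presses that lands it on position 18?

10⁻¹ ≡ 2 (mod 19) because 10·2 = 20 = 1·19 + 1.
So x ≡ 2·18 = 36 ≡ 17 (mod 19).
Check: 10·17 = 170 = 8·19 + 18.

17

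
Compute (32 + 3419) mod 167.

3419 mod 167 = 79 (since 20·167 = 3340).
(32 + 79) mod 167 = 111.

111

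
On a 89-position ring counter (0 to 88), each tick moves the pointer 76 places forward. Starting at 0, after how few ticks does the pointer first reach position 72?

15

76⁻¹ ≡ 41 (mod 89) because 76·41 = 3116 = 35·89 + 1.
Multiplying both sides by 41: x ≡ 41·72 = 2952 ≡ 15 (mod 89).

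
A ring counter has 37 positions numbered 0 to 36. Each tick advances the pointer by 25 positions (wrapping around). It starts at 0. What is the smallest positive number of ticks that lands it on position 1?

The inverse of 25 mod 37 is 3 (since 25·3 = 75 ≡ 1).
Multiplying both sides by 3: x ≡ 3·1 = 3 ≡ 3 (mod 37).

3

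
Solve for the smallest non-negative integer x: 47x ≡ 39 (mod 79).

21

47⁻¹ ≡ 37 (mod 79) because 47·37 = 1739 = 22·79 + 1.
So x ≡ 37·39 = 1443 ≡ 21 (mod 79).
Check: 47·21 = 987 = 12·79 + 39.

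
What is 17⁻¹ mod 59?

17·7 = 119 = 2·59 + 1, so 17⁻¹ ≡ 7 (mod 59).

7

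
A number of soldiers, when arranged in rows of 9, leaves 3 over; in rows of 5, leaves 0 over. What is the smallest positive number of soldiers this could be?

30

x ≡ 0 (mod 5) gives x ∈ {0, 5, 10, 15, 20, 25, 30}.
The first of these with x mod 9 = 3 is 30.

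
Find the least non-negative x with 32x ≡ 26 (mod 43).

32⁻¹ ≡ 39 (mod 43) because 32·39 = 1248 = 29·43 + 1.
Multiplying both sides by 39: x ≡ 39·26 = 1014 ≡ 25 (mod 43).

25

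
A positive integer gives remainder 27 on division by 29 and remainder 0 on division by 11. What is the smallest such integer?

143

Since 11·8 ≡ 1 (mod 29), take x = 0 + 11·((27−0)·8 mod 29) = 0 + 11·13 = 143.
Check: 143 mod 29 = 27, 143 mod 11 = 0.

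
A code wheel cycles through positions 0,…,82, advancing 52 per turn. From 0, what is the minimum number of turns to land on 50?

The inverse of 52 mod 83 is 8 (since 52·8 = 416 ≡ 1).
Multiplying both sides by 8: x ≡ 8·50 = 400 ≡ 68 (mod 83).

68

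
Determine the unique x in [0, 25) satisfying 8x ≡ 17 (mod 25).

The inverse of 8 mod 25 is 22 (since 8·22 = 176 ≡ 1).
Multiplying both sides by 22: x ≡ 22·17 = 374 ≡ 24 (mod 25).

24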